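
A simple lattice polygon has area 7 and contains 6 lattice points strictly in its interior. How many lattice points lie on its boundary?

4

Pick's theorem gives A = I + B/2 − 1, so B = 2(A − I + 1) = 2(7 − 6 + 1) = 4.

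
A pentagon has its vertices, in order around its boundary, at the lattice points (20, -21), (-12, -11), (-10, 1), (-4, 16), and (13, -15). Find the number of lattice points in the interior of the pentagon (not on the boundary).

432

The shoelace formula gives twice the area as |(20·(-11) − (-12)·(-21)) + ((-12)·1 − (-10)·(-11)) + ((-10)·16 − (-4)·1) + ((-4)·(-15) − 13·16) + (13·(-21) − 20·(-15))| = 871, so the area is 871/2.
Along each edge there are gcd(|Δx|,|Δy|)+1 lattice points, so counting each shared vertex once the boundary has gcd(32,10) + gcd(2,12) + gcd(6,15) + gcd(17,31) + gcd(7,6) = 2+2+3+1+1 = 9.
Pick's theorem gives I = A − B/2 + 1 = 871/2 − 9/2 + 1 = 432.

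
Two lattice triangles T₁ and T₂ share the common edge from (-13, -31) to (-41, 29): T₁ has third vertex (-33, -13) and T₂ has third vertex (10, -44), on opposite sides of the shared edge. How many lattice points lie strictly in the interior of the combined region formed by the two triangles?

854

The union is the simple quadrilateral with vertices (-13, -31), (-33, -13), (-41, 29), (10, -44) in order.
The shoelace formula gives twice the area as |((-13)·(-13) − (-33)·(-31)) + ((-33)·29 − (-41)·(-13)) + ((-41)·(-44) − 10·29) + (10·(-31) − (-13)·(-44))| = 1712, so the area is 856.
Along each edge there are gcd(|Δx|,|Δy|)+1 lattice points, so counting each shared vertex once the boundary has gcd(20,18) + gcd(8,42) + gcd(51,73) + gcd(23,13) = 2+2+1+1 = 6.
By Pick's theorem I = A − B/2 + 1 = 856 − 6/2 + 1 = 854.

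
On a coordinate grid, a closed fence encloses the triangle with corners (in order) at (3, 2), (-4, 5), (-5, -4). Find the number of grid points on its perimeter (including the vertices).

The number of boundary lattice points is Σ gcd(|Δx|,|Δy|) = gcd(7,3) + gcd(1,9) + gcd(8,6) = 1+1+2 = 4.

4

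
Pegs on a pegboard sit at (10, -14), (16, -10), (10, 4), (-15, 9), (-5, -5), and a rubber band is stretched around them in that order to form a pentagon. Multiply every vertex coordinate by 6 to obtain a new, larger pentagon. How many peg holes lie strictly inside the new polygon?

12163

By the shoelace formula, twice the signed area is |(10·(-10) − 16·(-14)) + (16·4 − 10·(-10)) + (10·9 − (-15)·4) + ((-15)·(-5) − (-5)·9) + ((-5)·(-14) − 10·(-5))| = 678, so the area is 339.
The number of boundary lattice points is Σ gcd(|Δx|,|Δy|) = gcd(6,4) + gcd(6,14) + gcd(25,5) + gcd(10,14) + gcd(15,9) = 2+2+5+2+3 = 14.
Scaling by 6 multiplies the area by 6² = 36 (so the new area is 12204) and multiplies the boundary lattice-point count by 6, giving 84.
By Pick's theorem, the interior count of the dilated polygon is 12204 − 84/2 + 1 = 12163.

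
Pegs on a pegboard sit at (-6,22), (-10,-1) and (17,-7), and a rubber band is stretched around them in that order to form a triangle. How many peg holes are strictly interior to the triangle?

By the shoelace formula, twice the signed area is |((-6)·(-1) − (-10)·22) + ((-10)·(-7) − 17·(-1)) + (17·22 − (-6)·(-7))| = 645, so the area is 645/2.
Summing gcd(|Δx|,|Δy|) over the edges gives the boundary count: gcd(4,23) + gcd(27,6) + gcd(23,29) = 1+3+1 = 5.
Pick's theorem gives I = A − B/2 + 1 = 645/2 − 5/2 + 1 = 321.

321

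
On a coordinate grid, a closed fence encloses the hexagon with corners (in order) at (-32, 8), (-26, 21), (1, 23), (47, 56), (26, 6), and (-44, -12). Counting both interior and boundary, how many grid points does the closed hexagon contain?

2039

The shoelace formula gives twice the area as |[(-32)·21 − (-26)·8] + [(-26)·23 − 1·21] + [1·56 − 47·23] + [47·6 − 26·56] + [26·(-12) − (-44)·6] + [(-44)·8 − (-32)·(-12)]| = 4066, so the area is 2033.
The number of boundary lattice points is Σ gcd(|Δx|,|Δy|) = gcd(6,13) + gcd(27,2) + gcd(46,33) + gcd(21,50) + gcd(70,18) + gcd(12,20) = 1+1+1+1+2+4 = 10.
Pick's theorem gives I = A − B/2 + 1 = 2033 − 10/2 + 1 = 2029, so the closed region contains I + B = 2029 + 10 = 2039 lattice points.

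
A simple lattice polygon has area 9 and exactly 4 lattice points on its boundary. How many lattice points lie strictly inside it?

8

Pick's theorem A = I + B/2 − 1 rearranges to I = A − B/2 + 1 = 9 − 4/2 + 1 = 8.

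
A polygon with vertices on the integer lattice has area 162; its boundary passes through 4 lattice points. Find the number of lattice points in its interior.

From Pick's theorem, I = A − B/2 + 1 = 162 − 4/2 + 1 = 161.

161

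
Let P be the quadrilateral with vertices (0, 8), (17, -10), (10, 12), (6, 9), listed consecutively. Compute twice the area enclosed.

By the shoelace formula, twice the signed area is |[0·(-10) − 17·8] + [17·12 − 10·(-10)] + [10·9 − 6·12] + [6·8 − 0·9]| = 234, so the area is 117.

234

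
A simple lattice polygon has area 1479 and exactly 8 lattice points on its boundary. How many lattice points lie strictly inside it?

1476

Pick's theorem A = I + B/2 − 1 rearranges to I = A − B/2 + 1 = 1479 − 8/2 + 1 = 1476.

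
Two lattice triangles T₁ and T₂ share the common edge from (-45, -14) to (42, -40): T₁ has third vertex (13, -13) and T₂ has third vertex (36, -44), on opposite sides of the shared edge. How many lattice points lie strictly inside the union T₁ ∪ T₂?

1047

The union is the simple quadrilateral with vertices (-45, -14), (13, -13), (42, -40), (36, -44) in order.
Using the shoelace formula, 2A = |[(-45)·(-13) − 13·(-14)] + [13·(-40) − 42·(-13)] + [42·(-44) − 36·(-40)] + [36·(-14) − (-45)·(-44)]| = 2099, so the area is 1049.5.
The number of boundary lattice points is Σ gcd(|Δx|,|Δy|) = gcd(58,1) + gcd(29,27) + gcd(6,4) + gcd(81,30) = 1+1+2+3 = 7.
By Pick's theorem I = A − B/2 + 1 = 1049.5 − 7/2 + 1 = 1047.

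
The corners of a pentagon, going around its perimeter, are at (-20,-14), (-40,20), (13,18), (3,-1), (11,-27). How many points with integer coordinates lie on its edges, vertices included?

Summing gcd(|Δx|,|Δy|) over the edges gives the boundary count: gcd(20,34) + gcd(53,2) + gcd(10,19) + gcd(8,26) + gcd(31,13) = 2+1+1+2+1 = 7.

7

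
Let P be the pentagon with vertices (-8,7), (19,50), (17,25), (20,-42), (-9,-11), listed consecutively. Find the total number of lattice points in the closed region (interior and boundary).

The shoelace formula gives twice the area as |[(-8)·50 − 19·7] + [19·25 − 17·50] + [17·(-42) − 20·25] + [20·(-11) − (-9)·(-42)] + [(-9)·7 − (-8)·(-11)]| = 2871, so the area is 2871/2.
The number of boundary lattice points is Σ gcd(|Δx|,|Δy|) = gcd(27,43) + gcd(2,25) + gcd(3,67) + gcd(29,31) + gcd(1,18) = 1+1+1+1+1 = 5.
Pick's theorem gives I = A − B/2 + 1 = 2871/2 − 5/2 + 1 = 1434, so the closed region contains I + B = 1434 + 5 = 1439 lattice points.

1439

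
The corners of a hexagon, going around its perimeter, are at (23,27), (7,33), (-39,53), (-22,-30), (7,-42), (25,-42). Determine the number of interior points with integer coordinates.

4036

The shoelace formula gives twice the area as |(23·33 − 7·27) + (7·53 − (-39)·33) + ((-39)·(-30) − (-22)·53) + ((-22)·(-42) − 7·(-30)) + (7·(-42) − 25·(-42)) + (25·27 − 23·(-42))| = 8095, so the area is 8095/2.
Summing gcd(|Δx|,|Δy|) over the edges gives the boundary count: gcd(16,6) + gcd(46,20) + gcd(17,83) + gcd(29,12) + gcd(18,0) + gcd(2,69) = 2+2+1+1+18+1 = 25.
By Pick's theorem A = I + B/2 − 1, so I = 8095/2 − 25/2 + 1 = 4036.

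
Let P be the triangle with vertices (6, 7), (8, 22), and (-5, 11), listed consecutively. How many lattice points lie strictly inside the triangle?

By the shoelace formula, twice the signed area is |[6·22 − 8·7] + [8·11 − (-5)·22] + [(-5)·7 − 6·11]| = 173, so the area is 86.5.
Along each edge there are gcd(|Δx|,|Δy|)+1 lattice points, so counting each shared vertex once the boundary has gcd(2,15) + gcd(13,11) + gcd(11,4) = 1+1+1 = 3.
Pick's theorem gives I = A − B/2 + 1 = 86.5 − 3/2 + 1 = 86.

86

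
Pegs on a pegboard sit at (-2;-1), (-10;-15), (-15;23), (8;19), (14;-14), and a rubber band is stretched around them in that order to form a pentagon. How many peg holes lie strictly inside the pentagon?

659

The shoelace formula gives twice the area as |[(-2)·(-15) − (-10)·(-1)] + [(-10)·23 − (-15)·(-15)] + [(-15)·19 − 8·23] + [8·(-14) − 14·19] + [14·(-1) − (-2)·(-14)]| = 1324, so the area is 662.
Along each edge there are gcd(|Δx|,|Δy|)+1 lattice points, so counting each shared vertex once the boundary has gcd(8,14) + gcd(5,38) + gcd(23,4) + gcd(6,33) + gcd(16,13) = 2+1+1+3+1 = 8.
By Pick's theorem A = I + B/2 − 1, so I = 662 − 8/2 + 1 = 659.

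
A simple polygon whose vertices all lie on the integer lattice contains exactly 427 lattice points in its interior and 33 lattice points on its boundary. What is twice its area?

By Pick's theorem, A = I + B/2 − 1 = 427 + 33/2 − 1 = 885/2.
Hence 2A = 885.

885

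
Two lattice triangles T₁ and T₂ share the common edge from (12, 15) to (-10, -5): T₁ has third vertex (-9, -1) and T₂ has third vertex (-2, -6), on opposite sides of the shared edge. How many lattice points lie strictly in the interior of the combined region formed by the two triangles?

121

The union is the simple quadrilateral with vertices (12, 15), (-9, -1), (-10, -5), (-2, -6) in order.
By the shoelace formula, twice the signed area is |(12·(-1) − (-9)·15) + ((-9)·(-5) − (-10)·(-1)) + ((-10)·(-6) − (-2)·(-5)) + ((-2)·15 − 12·(-6))| = 250, so the area is 125.
The number of boundary lattice points is Σ gcd(|Δx|,|Δy|) = gcd(21,16) + gcd(1,4) + gcd(8,1) + gcd(14,21) = 1+1+1+7 = 10.
By Pick's theorem I = A − B/2 + 1 = 125 − 10/2 + 1 = 121.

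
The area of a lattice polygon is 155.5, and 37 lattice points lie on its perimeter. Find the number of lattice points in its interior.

From Pick's theorem, I = A − B/2 + 1 = 155.5 − 37/2 + 1 = 138.

138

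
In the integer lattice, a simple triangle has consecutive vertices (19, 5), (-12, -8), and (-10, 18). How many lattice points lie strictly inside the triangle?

389

By the shoelace formula, twice the signed area is |[19·(-8) − (-12)·5] + [(-12)·18 − (-10)·(-8)] + [(-10)·5 − 19·18]| = 780, so the area is 390.
The number of boundary lattice points is Σ gcd(|Δx|,|Δy|) = gcd(31,13) + gcd(2,26) + gcd(29,13) = 1+2+1 = 4.
By Pick's theorem A = I + B/2 − 1, so I = 390 − 4/2 + 1 = 389.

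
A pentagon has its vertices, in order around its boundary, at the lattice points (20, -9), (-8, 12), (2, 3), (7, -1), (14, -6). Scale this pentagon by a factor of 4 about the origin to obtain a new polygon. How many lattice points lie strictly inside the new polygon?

479

By the shoelace formula, twice the signed area is |[20·12 − (-8)·(-9)] + [(-8)·3 − 2·12] + [2·(-1) − 7·3] + [7·(-6) − 14·(-1)] + [14·(-9) − 20·(-6)]| = 63, so the area is 63/2.
Summing gcd(|Δx|,|Δy|) over the edges gives the boundary count: gcd(28,21) + gcd(10,9) + gcd(5,4) + gcd(7,5) + gcd(6,3) = 7+1+1+1+3 = 13.
Scaling by 4 multiplies the area by 4² = 16 (so the new area is 504) and multiplies the boundary lattice-point count by 4, giving 52.
By Pick's theorem, the interior count of the dilated polygon is 504 − 52/2 + 1 = 479.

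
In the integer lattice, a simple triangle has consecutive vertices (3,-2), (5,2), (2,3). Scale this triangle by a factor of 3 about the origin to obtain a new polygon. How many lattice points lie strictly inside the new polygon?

58

The shoelace formula gives twice the area as |[3·2 − 5·(-2)] + [5·3 − 2·2] + [2·(-2) − 3·3]| = 14, so the area is 7.
Summing gcd(|Δx|,|Δy|) over the edges gives the boundary count: gcd(2,4) + gcd(3,1) + gcd(1,5) = 2+1+1 = 4.
Scaling by 3 multiplies the area by 3² = 9 (so the new area is 63) and multiplies the boundary lattice-point count by 3, giving 12.
By Pick's theorem, the interior count of the dilated polygon is 63 − 12/2 + 1 = 58.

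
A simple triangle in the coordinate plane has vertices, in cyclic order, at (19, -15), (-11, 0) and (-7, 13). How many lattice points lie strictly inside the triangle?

By the shoelace formula, twice the signed area is |(19·0 − (-11)·(-15)) + ((-11)·13 − (-7)·0) + ((-7)·(-15) − 19·13)| = 450, so the area is 225.
The number of boundary lattice points is Σ gcd(|Δx|,|Δy|) = gcd(30,15) + gcd(4,13) + gcd(26,28) = 15+1+2 = 18.
By Pick's theorem A = I + B/2 − 1, so I = 225 − 18/2 + 1 = 217.

217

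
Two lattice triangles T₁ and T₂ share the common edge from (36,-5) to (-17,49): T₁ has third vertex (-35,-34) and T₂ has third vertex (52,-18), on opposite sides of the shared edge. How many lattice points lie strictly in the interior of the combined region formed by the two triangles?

The union is the simple quadrilateral with vertices (36,-5), (-35,-34), (-17,49), (52,-18) in order.
Using the shoelace formula, 2A = |[36·(-34) − (-35)·(-5)] + [(-35)·49 − (-17)·(-34)] + [(-17)·(-18) − 52·49] + [52·(-5) − 36·(-18)]| = 5546, so the area is 2773.
Summing gcd(|Δx|,|Δy|) over the edges gives the boundary count: gcd(71,29) + gcd(18,83) + gcd(69,67) + gcd(16,13) = 1+1+1+1 = 4.
By Pick's theorem I = A − B/2 + 1 = 2773 − 4/2 + 1 = 2772.

2772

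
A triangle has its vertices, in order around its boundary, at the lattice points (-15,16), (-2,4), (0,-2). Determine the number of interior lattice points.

25

By the shoelace formula, twice the signed area is |[(-15)·4 − (-2)·16] + [(-2)·(-2) − 0·4] + [0·16 − (-15)·(-2)]| = 54, so the area is 27.
Summing gcd(|Δx|,|Δy|) over the edges gives the boundary count: gcd(13,12) + gcd(2,6) + gcd(15,18) = 1+2+3 = 6.
Pick's theorem gives I = A − B/2 + 1 = 27 − 6/2 + 1 = 25.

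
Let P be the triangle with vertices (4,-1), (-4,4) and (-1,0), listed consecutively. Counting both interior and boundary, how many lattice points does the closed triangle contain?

The shoelace formula gives twice the area as |[4·4 − (-4)·(-1)] + [(-4)·0 − (-1)·4] + [(-1)·(-1) − 4·0]| = 17, so the area is 17/2.
Summing gcd(|Δx|,|Δy|) over the edges gives the boundary count: gcd(8,5) + gcd(3,4) + gcd(5,1) = 1+1+1 = 3.
Pick's theorem gives I = A − B/2 + 1 = 17/2 − 3/2 + 1 = 8, so the closed region contains I + B = 8 + 3 = 11 lattice points.

11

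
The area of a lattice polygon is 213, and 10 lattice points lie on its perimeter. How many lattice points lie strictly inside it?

209

Pick's theorem A = I + B/2 − 1 rearranges to I = A − B/2 + 1 = 213 − 10/2 + 1 = 209.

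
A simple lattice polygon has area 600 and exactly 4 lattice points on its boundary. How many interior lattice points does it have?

599

From Pick's theorem, I = A − B/2 + 1 = 600 − 4/2 + 1 = 599.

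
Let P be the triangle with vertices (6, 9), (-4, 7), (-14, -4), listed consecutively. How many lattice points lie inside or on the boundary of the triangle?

48

The shoelace formula gives twice the area as |[6·7 − (-4)·9] + [(-4)·(-4) − (-14)·7] + [(-14)·9 − 6·(-4)]| = 90, so the area is 45.
Along each edge there are gcd(|Δx|,|Δy|)+1 lattice points, so counting each shared vertex once the boundary has gcd(10,2) + gcd(10,11) + gcd(20,13) = 2+1+1 = 4.
Pick's theorem gives I = A − B/2 + 1 = 45 − 4/2 + 1 = 44, so the closed region contains I + B = 44 + 4 = 48 lattice points.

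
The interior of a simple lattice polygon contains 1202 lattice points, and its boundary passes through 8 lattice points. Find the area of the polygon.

1205

By Pick's theorem, A = I + B/2 − 1 = 1202 + 8/2 − 1 = 1205.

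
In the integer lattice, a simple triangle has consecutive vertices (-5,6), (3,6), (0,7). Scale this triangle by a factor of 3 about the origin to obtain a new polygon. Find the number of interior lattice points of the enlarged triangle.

22

The shoelace formula gives twice the area as |[(-5)·6 − 3·6] + [3·7 − 0·6] + [0·6 − (-5)·7]| = 8, so the area is 4.
Along each edge there are gcd(|Δx|,|Δy|)+1 lattice points, so counting each shared vertex once the boundary has gcd(8,0) + gcd(3,1) + gcd(5,1) = 8+1+1 = 10.
Scaling by 3 multiplies the area by 3² = 9 (so the new area is 36) and multiplies the boundary lattice-point count by 3, giving 30.
By Pick's theorem, the interior count of the dilated polygon is 36 − 30/2 + 1 = 22.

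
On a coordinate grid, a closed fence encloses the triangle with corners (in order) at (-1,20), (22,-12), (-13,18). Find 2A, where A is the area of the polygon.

430

Using the shoelace formula, 2A = |((-1)·(-12) − 22·20) + (22·18 − (-13)·(-12)) + ((-13)·20 − (-1)·18)| = 430, so the area is 215.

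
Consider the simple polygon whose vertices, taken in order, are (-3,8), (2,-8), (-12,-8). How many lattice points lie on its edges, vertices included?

16

Along each edge there are gcd(|Δx|,|Δy|)+1 lattice points, so counting each shared vertex once the boundary has gcd(5,16) + gcd(14,0) + gcd(9,16) = 1+14+1 = 16.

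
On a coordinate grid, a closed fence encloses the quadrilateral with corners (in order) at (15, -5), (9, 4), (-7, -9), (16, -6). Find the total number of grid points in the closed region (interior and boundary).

By the shoelace formula, twice the signed area is |[15·4 − 9·(-5)] + [9·(-9) − (-7)·4] + [(-7)·(-6) − 16·(-9)] + [16·(-5) − 15·(-6)]| = 248, so the area is 124.
Along each edge there are gcd(|Δx|,|Δy|)+1 lattice points, so counting each shared vertex once the boundary has gcd(6,9) + gcd(16,13) + gcd(23,3) + gcd(1,1) = 3+1+1+1 = 6.
Pick's theorem gives I = A − B/2 + 1 = 124 − 6/2 + 1 = 122, so the closed region contains I + B = 122 + 6 = 128 lattice points.

128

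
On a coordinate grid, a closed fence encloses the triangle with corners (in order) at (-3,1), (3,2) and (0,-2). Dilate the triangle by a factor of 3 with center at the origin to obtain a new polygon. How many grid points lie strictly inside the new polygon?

Using the shoelace formula, 2A = |[(-3)·2 − 3·1] + [3·(-2) − 0·2] + [0·1 − (-3)·(-2)]| = 21, so the area is 21/2.
Summing gcd(|Δx|,|Δy|) over the edges gives the boundary count: gcd(6,1) + gcd(3,4) + gcd(3,3) = 1+1+3 = 5.
Scaling by 3 multiplies the area by 3² = 9 (so the new area is 189/2) and multiplies the boundary lattice-point count by 3, giving 15.
By Pick's theorem, the interior count of the dilated polygon is 189/2 − 15/2 + 1 = 88.

88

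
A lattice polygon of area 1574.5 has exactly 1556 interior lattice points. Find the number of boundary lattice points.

39

Pick's theorem gives A = I + B/2 − 1, so B = 2(A − I + 1) = 2(1574.5 − 1556 + 1) = 39.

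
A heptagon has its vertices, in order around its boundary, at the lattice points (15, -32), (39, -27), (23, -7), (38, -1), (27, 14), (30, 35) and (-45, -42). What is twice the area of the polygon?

4903

By the shoelace formula, twice the signed area is |[15·(-27) − 39·(-32)] + [39·(-7) − 23·(-27)] + [23·(-1) − 38·(-7)] + [38·14 − 27·(-1)] + [27·35 − 30·14] + [30·(-42) − (-45)·35] + [(-45)·(-32) − 15·(-42)]| = 4903, so the area is 2451.5.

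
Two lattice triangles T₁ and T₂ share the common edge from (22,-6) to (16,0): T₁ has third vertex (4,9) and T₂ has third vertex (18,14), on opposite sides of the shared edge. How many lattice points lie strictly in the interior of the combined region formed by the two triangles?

The union is the simple quadrilateral with vertices (22,-6), (4,9), (16,0), (18,14) in order.
The shoelace formula gives twice the area as |[22·9 − 4·(-6)] + [4·0 − 16·9] + [16·14 − 18·0] + [18·(-6) − 22·14]| = 114, so the area is 57.
Summing gcd(|Δx|,|Δy|) over the edges gives the boundary count: gcd(18,15) + gcd(12,9) + gcd(2,14) + gcd(4,20) = 3+3+2+4 = 12.
By Pick's theorem I = A − B/2 + 1 = 57 − 12/2 + 1 = 52.

52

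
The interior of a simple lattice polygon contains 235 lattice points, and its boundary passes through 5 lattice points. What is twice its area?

By Pick's theorem, A = I + B/2 − 1 = 235 + 5/2 − 1 = 473/2.
Hence 2A = 473.

473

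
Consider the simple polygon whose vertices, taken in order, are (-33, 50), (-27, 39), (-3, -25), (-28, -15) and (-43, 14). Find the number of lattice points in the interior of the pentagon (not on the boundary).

1255

Using the shoelace formula, 2A = |((-33)·39 − (-27)·50) + ((-27)·(-25) − (-3)·39) + ((-3)·(-15) − (-28)·(-25)) + ((-28)·14 − (-43)·(-15)) + ((-43)·50 − (-33)·14)| = 2525, so the area is 1262.5.
Along each edge there are gcd(|Δx|,|Δy|)+1 lattice points, so counting each shared vertex once the boundary has gcd(6,11) + gcd(24,64) + gcd(25,10) + gcd(15,29) + gcd(10,36) = 1+8+5+1+2 = 17.
Pick's theorem gives I = A − B/2 + 1 = 1262.5 − 17/2 + 1 = 1255.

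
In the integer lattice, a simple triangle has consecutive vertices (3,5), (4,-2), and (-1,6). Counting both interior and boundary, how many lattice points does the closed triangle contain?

The shoelace formula gives twice the area as |[3·(-2) − 4·5] + [4·6 − (-1)·(-2)] + [(-1)·5 − 3·6]| = 27, so the area is 13.5.
The number of boundary lattice points is Σ gcd(|Δx|,|Δy|) = gcd(1,7) + gcd(5,8) + gcd(4,1) = 1+1+1 = 3.
Pick's theorem gives I = A − B/2 + 1 = 13.5 − 3/2 + 1 = 13, so the closed region contains I + B = 13 + 3 = 16 lattice points.

16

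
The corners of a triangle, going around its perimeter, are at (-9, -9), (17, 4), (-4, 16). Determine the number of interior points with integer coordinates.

283

The shoelace formula gives twice the area as |[(-9)·4 − 17·(-9)] + [17·16 − (-4)·4] + [(-4)·(-9) − (-9)·16]| = 585, so the area is 585/2.
Along each edge there are gcd(|Δx|,|Δy|)+1 lattice points, so counting each shared vertex once the boundary has gcd(26,13) + gcd(21,12) + gcd(5,25) = 13+3+5 = 21.
Pick's theorem gives I = A − B/2 + 1 = 585/2 − 21/2 + 1 = 283.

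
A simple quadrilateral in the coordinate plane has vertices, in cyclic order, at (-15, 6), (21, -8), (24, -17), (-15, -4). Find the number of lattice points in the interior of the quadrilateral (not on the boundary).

323

The shoelace formula gives twice the area as |[(-15)·(-8) − 21·6] + [21·(-17) − 24·(-8)] + [24·(-4) − (-15)·(-17)] + [(-15)·6 − (-15)·(-4)]| = 672, so the area is 336.
Summing gcd(|Δx|,|Δy|) over the edges gives the boundary count: gcd(36,14) + gcd(3,9) + gcd(39,13) + gcd(0,10) = 2+3+13+10 = 28.
Pick's theorem gives I = A − B/2 + 1 = 336 − 28/2 + 1 = 323.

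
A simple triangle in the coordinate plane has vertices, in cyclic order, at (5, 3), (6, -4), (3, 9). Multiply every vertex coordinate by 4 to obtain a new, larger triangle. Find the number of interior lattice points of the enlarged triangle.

By the shoelace formula, twice the signed area is |[5·(-4) − 6·3] + [6·9 − 3·(-4)] + [3·3 − 5·9]| = 8, so the area is 4.
Along each edge there are gcd(|Δx|,|Δy|)+1 lattice points, so counting each shared vertex once the boundary has gcd(1,7) + gcd(3,13) + gcd(2,6) = 1+1+2 = 4.
Scaling by 4 multiplies the area by 4² = 16 (so the new area is 64) and multiplies the boundary lattice-point count by 4, giving 16.
By Pick's theorem, the interior count of the dilated polygon is 64 − 16/2 + 1 = 57.

57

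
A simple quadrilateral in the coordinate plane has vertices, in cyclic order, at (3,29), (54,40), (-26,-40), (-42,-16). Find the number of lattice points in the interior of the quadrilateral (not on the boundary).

Using the shoelace formula, 2A = |(3·40 − 54·29) + (54·(-40) − (-26)·40) + ((-26)·(-16) − (-42)·(-40)) + ((-42)·29 − 3·(-16))| = 5000, so the area is 2500.
Summing gcd(|Δx|,|Δy|) over the edges gives the boundary count: gcd(51,11) + gcd(80,80) + gcd(16,24) + gcd(45,45) = 1+80+8+45 = 134.
By Pick's theorem A = I + B/2 − 1, so I = 2500 − 134/2 + 1 = 2434.

2434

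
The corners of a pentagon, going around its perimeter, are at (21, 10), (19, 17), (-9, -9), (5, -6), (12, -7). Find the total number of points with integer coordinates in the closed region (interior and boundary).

The shoelace formula gives twice the area as |(21·17 − 19·10) + (19·(-9) − (-9)·17) + ((-9)·(-6) − 5·(-9)) + (5·(-7) − 12·(-6)) + (12·10 − 21·(-7))| = 552, so the area is 276.
Summing gcd(|Δx|,|Δy|) over the edges gives the boundary count: gcd(2,7) + gcd(28,26) + gcd(14,3) + gcd(7,1) + gcd(9,17) = 1+2+1+1+1 = 6.
Pick's theorem gives I = A − B/2 + 1 = 276 − 6/2 + 1 = 274, so the closed region contains I + B = 274 + 6 = 280 lattice points.

280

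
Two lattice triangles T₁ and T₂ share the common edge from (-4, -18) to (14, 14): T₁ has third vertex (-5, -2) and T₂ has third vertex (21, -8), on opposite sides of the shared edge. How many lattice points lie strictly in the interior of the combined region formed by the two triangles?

467

The union is the simple quadrilateral with vertices (-4, -18), (-5, -2), (14, 14), (21, -8) in order.
By the shoelace formula, twice the signed area is |[(-4)·(-2) − (-5)·(-18)] + [(-5)·14 − 14·(-2)] + [14·(-8) − 21·14] + [21·(-18) − (-4)·(-8)]| = 940, so the area is 470.
Summing gcd(|Δx|,|Δy|) over the edges gives the boundary count: gcd(1,16) + gcd(19,16) + gcd(7,22) + gcd(25,10) = 1+1+1+5 = 8.
By Pick's theorem I = A − B/2 + 1 = 470 − 8/2 + 1 = 467.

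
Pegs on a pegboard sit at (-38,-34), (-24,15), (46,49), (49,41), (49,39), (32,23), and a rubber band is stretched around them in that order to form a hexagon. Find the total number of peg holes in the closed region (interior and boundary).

2108

The shoelace formula gives twice the area as |[(-38)·15 − (-24)·(-34)] + [(-24)·49 − 46·15] + [46·41 − 49·49] + [49·39 − 49·41] + [49·23 − 32·39] + [32·(-34) − (-38)·23]| = 4200, so the area is 2100.
The number of boundary lattice points is Σ gcd(|Δx|,|Δy|) = gcd(14,49) + gcd(70,34) + gcd(3,8) + gcd(0,2) + gcd(17,16) + gcd(70,57) = 7+2+1+2+1+1 = 14.
Pick's theorem gives I = A − B/2 + 1 = 2100 − 14/2 + 1 = 2094, so the closed region contains I + B = 2094 + 14 = 2108 lattice points.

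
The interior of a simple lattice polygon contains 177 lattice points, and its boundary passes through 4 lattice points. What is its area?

Pick's theorem states A = I + B/2 − 1, so A = 177 + 4/2 − 1 = 178.

178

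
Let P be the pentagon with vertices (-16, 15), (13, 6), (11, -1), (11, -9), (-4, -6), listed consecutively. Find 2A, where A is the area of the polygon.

The shoelace formula gives twice the area as |((-16)·6 − 13·15) + (13·(-1) − 11·6) + (11·(-9) − 11·(-1)) + (11·(-6) − (-4)·(-9)) + ((-4)·15 − (-16)·(-6))| = 716, so the area is 358.

716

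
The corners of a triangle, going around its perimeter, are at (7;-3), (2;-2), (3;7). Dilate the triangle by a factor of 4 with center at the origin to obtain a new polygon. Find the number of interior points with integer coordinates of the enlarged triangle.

By the shoelace formula, twice the signed area is |(7·(-2) − 2·(-3)) + (2·7 − 3·(-2)) + (3·(-3) − 7·7)| = 46, so the area is 23.
Summing gcd(|Δx|,|Δy|) over the edges gives the boundary count: gcd(5,1) + gcd(1,9) + gcd(4,10) = 1+1+2 = 4.
Scaling by 4 multiplies the area by 4² = 16 (so the new area is 368) and multiplies the boundary lattice-point count by 4, giving 16.
By Pick's theorem, the interior count of the dilated polygon is 368 − 16/2 + 1 = 361.

361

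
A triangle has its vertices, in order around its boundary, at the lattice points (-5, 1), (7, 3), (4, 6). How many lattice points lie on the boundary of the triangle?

6

Summing gcd(|Δx|,|Δy|) over the edges gives the boundary count: gcd(12,2) + gcd(3,3) + gcd(9,5) = 2+3+1 = 6.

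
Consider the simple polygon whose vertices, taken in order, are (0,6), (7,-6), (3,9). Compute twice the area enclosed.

By the shoelace formula, twice the signed area is |(0·(-6) − 7·6) + (7·9 − 3·(-6)) + (3·6 − 0·9)| = 57, so the area is 57/2.

57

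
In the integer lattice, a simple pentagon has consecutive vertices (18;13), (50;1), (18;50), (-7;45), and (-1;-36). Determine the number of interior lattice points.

The shoelace formula gives twice the area as |(18·1 − 50·13) + (50·50 − 18·1) + (18·45 − (-7)·50) + ((-7)·(-36) − (-1)·45) + ((-1)·13 − 18·(-36))| = 3942, so the area is 1971.
Summing gcd(|Δx|,|Δy|) over the edges gives the boundary count: gcd(32,12) + gcd(32,49) + gcd(25,5) + gcd(6,81) + gcd(19,49) = 4+1+5+3+1 = 14.
Pick's theorem gives I = A − B/2 + 1 = 1971 − 14/2 + 1 = 1965.

1965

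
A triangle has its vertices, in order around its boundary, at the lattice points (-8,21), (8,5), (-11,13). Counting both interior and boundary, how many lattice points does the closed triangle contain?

Using the shoelace formula, 2A = |((-8)·5 − 8·21) + (8·13 − (-11)·5) + ((-11)·21 − (-8)·13)| = 176, so the area is 88.
Along each edge there are gcd(|Δx|,|Δy|)+1 lattice points, so counting each shared vertex once the boundary has gcd(16,16) + gcd(19,8) + gcd(3,8) = 16+1+1 = 18.
Pick's theorem gives I = A − B/2 + 1 = 88 − 18/2 + 1 = 80, so the closed region contains I + B = 80 + 18 = 98 lattice points.

98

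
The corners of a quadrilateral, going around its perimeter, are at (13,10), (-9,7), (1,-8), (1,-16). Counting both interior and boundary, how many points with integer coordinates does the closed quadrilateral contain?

The shoelace formula gives twice the area as |[13·7 − (-9)·10] + [(-9)·(-8) − 1·7] + [1·(-16) − 1·(-8)] + [1·10 − 13·(-16)]| = 456, so the area is 228.
Along each edge there are gcd(|Δx|,|Δy|)+1 lattice points, so counting each shared vertex once the boundary has gcd(22,3) + gcd(10,15) + gcd(0,8) + gcd(12,26) = 1+5+8+2 = 16.
Pick's theorem gives I = A − B/2 + 1 = 228 − 16/2 + 1 = 221, so the closed region contains I + B = 221 + 16 = 237 lattice points.

237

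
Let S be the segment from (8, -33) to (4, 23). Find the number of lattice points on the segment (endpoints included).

The number of lattice points on a segment between lattice points is gcd(|Δx|,|Δy|) + 1 = gcd(4,56) + 1 = 4 + 1 = 5.

5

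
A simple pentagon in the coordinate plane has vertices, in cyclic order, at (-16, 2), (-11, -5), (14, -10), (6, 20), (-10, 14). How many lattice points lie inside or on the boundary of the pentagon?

Using the shoelace formula, 2A = |((-16)·(-5) − (-11)·2) + ((-11)·(-10) − 14·(-5)) + (14·20 − 6·(-10)) + (6·14 − (-10)·20) + ((-10)·2 − (-16)·14)| = 1110, so the area is 555.
Along each edge there are gcd(|Δx|,|Δy|)+1 lattice points, so counting each shared vertex once the boundary has gcd(5,7) + gcd(25,5) + gcd(8,30) + gcd(16,6) + gcd(6,12) = 1+5+2+2+6 = 16.
Pick's theorem gives I = A − B/2 + 1 = 555 − 16/2 + 1 = 548, so the closed region contains I + B = 548 + 16 = 564 lattice points.

564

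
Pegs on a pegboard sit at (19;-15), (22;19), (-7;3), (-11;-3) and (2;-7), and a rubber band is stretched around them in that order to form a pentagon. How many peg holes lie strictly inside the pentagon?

By the shoelace formula, twice the signed area is |[19·19 − 22·(-15)] + [22·3 − (-7)·19] + [(-7)·(-3) − (-11)·3] + [(-11)·(-7) − 2·(-3)] + [2·(-15) − 19·(-7)]| = 1130, so the area is 565.
The number of boundary lattice points is Σ gcd(|Δx|,|Δy|) = gcd(3,34) + gcd(29,16) + gcd(4,6) + gcd(13,4) + gcd(17,8) = 1+1+2+1+1 = 6.
By Pick's theorem A = I + B/2 − 1, so I = 565 − 6/2 + 1 = 563.

563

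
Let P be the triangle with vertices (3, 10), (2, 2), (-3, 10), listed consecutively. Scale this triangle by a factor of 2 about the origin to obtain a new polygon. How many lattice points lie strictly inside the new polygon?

89

The shoelace formula gives twice the area as |[3·2 − 2·10] + [2·10 − (-3)·2] + [(-3)·10 − 3·10]| = 48, so the area is 24.
The number of boundary lattice points is Σ gcd(|Δx|,|Δy|) = gcd(1,8) + gcd(5,8) + gcd(6,0) = 1+1+6 = 8.
Scaling by 2 multiplies the area by 2² = 4 (so the new area is 96) and multiplies the boundary lattice-point count by 2, giving 16.
By Pick's theorem, the interior count of the dilated polygon is 96 − 16/2 + 1 = 89.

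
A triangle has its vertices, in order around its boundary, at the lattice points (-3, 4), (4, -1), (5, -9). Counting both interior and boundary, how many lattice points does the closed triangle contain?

28

The shoelace formula gives twice the area as |((-3)·(-1) − 4·4) + (4·(-9) − 5·(-1)) + (5·4 − (-3)·(-9))| = 51, so the area is 25.5.
Summing gcd(|Δx|,|Δy|) over the edges gives the boundary count: gcd(7,5) + gcd(1,8) + gcd(8,13) = 1+1+1 = 3.
Pick's theorem gives I = A − B/2 + 1 = 25.5 − 3/2 + 1 = 25, so the closed region contains I + B = 25 + 3 = 28 lattice points.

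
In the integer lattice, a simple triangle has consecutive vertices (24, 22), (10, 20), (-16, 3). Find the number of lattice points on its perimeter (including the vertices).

Along each edge there are gcd(|Δx|,|Δy|)+1 lattice points, so counting each shared vertex once the boundary has gcd(14,2) + gcd(26,17) + gcd(40,19) = 2+1+1 = 4.

4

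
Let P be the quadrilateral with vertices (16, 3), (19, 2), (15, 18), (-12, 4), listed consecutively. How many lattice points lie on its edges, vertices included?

Along each edge there are gcd(|Δx|,|Δy|)+1 lattice points, so counting each shared vertex once the boundary has gcd(3,1) + gcd(4,16) + gcd(27,14) + gcd(28,1) = 1+4+1+1 = 7.

7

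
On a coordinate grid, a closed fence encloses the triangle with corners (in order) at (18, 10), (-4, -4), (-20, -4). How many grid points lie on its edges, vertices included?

The number of boundary lattice points is Σ gcd(|Δx|,|Δy|) = gcd(22,14) + gcd(16,0) + gcd(38,14) = 2+16+2 = 20.

20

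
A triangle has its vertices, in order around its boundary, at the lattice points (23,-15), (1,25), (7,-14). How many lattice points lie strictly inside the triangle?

307

The shoelace formula gives twice the area as |(23·25 − 1·(-15)) + (1·(-14) − 7·25) + (7·(-15) − 23·(-14))| = 618, so the area is 309.
Summing gcd(|Δx|,|Δy|) over the edges gives the boundary count: gcd(22,40) + gcd(6,39) + gcd(16,1) = 2+3+1 = 6.
By Pick's theorem A = I + B/2 − 1, so I = 309 − 6/2 + 1 = 307.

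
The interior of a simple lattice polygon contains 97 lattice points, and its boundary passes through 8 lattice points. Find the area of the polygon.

Pick's theorem states A = I + B/2 − 1, so A = 97 + 8/2 − 1 = 100.

100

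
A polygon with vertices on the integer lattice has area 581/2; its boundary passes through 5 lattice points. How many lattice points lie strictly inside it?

289

Pick's theorem A = I + B/2 − 1 rearranges to I = A − B/2 + 1 = 581/2 − 5/2 + 1 = 289.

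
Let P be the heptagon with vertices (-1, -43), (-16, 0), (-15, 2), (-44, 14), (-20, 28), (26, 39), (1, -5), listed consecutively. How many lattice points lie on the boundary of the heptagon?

9

Summing gcd(|Δx|,|Δy|) over the edges gives the boundary count: gcd(15,43) + gcd(1,2) + gcd(29,12) + gcd(24,14) + gcd(46,11) + gcd(25,44) + gcd(2,38) = 1+1+1+2+1+1+2 = 9.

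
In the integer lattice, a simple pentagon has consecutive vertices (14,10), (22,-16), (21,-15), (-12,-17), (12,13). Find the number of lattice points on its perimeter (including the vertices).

11

The number of boundary lattice points is Σ gcd(|Δx|,|Δy|) = gcd(8,26) + gcd(1,1) + gcd(33,2) + gcd(24,30) + gcd(2,3) = 2+1+1+6+1 = 11.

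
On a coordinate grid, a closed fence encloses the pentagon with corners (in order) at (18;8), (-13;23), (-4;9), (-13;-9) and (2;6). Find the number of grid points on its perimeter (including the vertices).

28

Summing gcd(|Δx|,|Δy|) over the edges gives the boundary count: gcd(31,15) + gcd(9,14) + gcd(9,18) + gcd(15,15) + gcd(16,2) = 1+1+9+15+2 = 28.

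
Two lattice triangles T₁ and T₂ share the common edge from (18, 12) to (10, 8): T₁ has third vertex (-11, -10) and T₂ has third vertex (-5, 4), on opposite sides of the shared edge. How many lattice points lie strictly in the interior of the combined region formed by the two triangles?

42

The union is the simple quadrilateral with vertices (18, 12), (-11, -10), (10, 8), (-5, 4) in order.
Using the shoelace formula, 2A = |(18·(-10) − (-11)·12) + ((-11)·8 − 10·(-10)) + (10·4 − (-5)·8) + ((-5)·12 − 18·4)| = 88, so the area is 44.
Along each edge there are gcd(|Δx|,|Δy|)+1 lattice points, so counting each shared vertex once the boundary has gcd(29,22) + gcd(21,18) + gcd(15,4) + gcd(23,8) = 1+3+1+1 = 6.
By Pick's theorem I = A − B/2 + 1 = 44 − 6/2 + 1 = 42.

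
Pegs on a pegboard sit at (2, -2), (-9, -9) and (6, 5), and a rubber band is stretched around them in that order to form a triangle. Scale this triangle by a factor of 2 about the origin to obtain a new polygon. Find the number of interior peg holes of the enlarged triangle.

96

The shoelace formula gives twice the area as |[2·(-9) − (-9)·(-2)] + [(-9)·5 − 6·(-9)] + [6·(-2) − 2·5]| = 49, so the area is 49/2.
Along each edge there are gcd(|Δx|,|Δy|)+1 lattice points, so counting each shared vertex once the boundary has gcd(11,7) + gcd(15,14) + gcd(4,7) = 1+1+1 = 3.
Scaling by 2 multiplies the area by 2² = 4 (so the new area is 98) and multiplies the boundary lattice-point count by 2, giving 6.
By Pick's theorem, the interior count of the dilated polygon is 98 − 6/2 + 1 = 96.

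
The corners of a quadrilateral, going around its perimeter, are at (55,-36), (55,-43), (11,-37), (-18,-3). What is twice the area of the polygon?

1833

The shoelace formula gives twice the area as |[55·(-43) − 55·(-36)] + [55·(-37) − 11·(-43)] + [11·(-3) − (-18)·(-37)] + [(-18)·(-36) − 55·(-3)]| = 1833, so the area is 1833/2.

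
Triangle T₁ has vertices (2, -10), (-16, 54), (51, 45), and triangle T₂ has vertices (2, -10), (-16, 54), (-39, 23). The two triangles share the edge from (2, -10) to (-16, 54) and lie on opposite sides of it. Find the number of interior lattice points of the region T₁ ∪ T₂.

The union is the simple quadrilateral with vertices (2, -10), (51, 45), (-16, 54), (-39, 23) in order.
By the shoelace formula, twice the signed area is |(2·45 − 51·(-10)) + (51·54 − (-16)·45) + ((-16)·23 − (-39)·54) + ((-39)·(-10) − 2·23)| = 6156, so the area is 3078.
Summing gcd(|Δx|,|Δy|) over the edges gives the boundary count: gcd(49,55) + gcd(67,9) + gcd(23,31) + gcd(41,33) = 1+1+1+1 = 4.
By Pick's theorem I = A − B/2 + 1 = 3078 − 4/2 + 1 = 3077.

3077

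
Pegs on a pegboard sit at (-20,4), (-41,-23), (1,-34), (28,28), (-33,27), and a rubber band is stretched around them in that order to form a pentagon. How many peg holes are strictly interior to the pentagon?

The shoelace formula gives twice the area as |((-20)·(-23) − (-41)·4) + ((-41)·(-34) − 1·(-23)) + (1·28 − 28·(-34)) + (28·27 − (-33)·28) + ((-33)·4 − (-20)·27)| = 5109, so the area is 2554.5.
Summing gcd(|Δx|,|Δy|) over the edges gives the boundary count: gcd(21,27) + gcd(42,11) + gcd(27,62) + gcd(61,1) + gcd(13,23) = 3+1+1+1+1 = 7.
By Pick's theorem A = I + B/2 − 1, so I = 2554.5 − 7/2 + 1 = 2552.

2552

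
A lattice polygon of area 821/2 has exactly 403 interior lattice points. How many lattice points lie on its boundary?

17

Pick's theorem gives A = I + B/2 − 1, so B = 2(A − I + 1) = 2(821/2 − 403 + 1) = 17.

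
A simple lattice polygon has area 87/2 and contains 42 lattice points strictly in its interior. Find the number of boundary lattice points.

Pick's theorem gives A = I + B/2 − 1, so B = 2(A − I + 1) = 2(87/2 − 42 + 1) = 5.

5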